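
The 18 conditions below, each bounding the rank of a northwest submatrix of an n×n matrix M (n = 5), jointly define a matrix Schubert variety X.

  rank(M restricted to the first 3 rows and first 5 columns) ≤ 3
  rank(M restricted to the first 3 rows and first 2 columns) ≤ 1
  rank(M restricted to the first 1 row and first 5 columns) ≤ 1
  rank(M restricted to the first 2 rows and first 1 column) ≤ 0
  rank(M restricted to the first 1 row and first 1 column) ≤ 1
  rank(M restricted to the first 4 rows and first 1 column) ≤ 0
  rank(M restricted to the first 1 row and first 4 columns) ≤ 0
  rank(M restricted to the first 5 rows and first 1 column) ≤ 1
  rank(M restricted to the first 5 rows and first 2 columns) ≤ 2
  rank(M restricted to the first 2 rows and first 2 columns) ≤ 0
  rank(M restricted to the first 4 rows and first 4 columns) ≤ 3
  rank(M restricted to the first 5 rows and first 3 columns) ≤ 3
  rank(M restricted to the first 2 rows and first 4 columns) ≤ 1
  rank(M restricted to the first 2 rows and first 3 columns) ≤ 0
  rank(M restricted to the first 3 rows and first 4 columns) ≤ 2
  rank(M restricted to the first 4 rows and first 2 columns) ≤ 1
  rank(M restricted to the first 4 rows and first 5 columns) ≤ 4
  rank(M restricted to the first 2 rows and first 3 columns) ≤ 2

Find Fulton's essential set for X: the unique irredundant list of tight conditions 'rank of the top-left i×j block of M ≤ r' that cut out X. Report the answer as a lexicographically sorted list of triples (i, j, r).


The tightest implied rank at each (i,j), from the 18 conditions:

  i=1: 0 0 0 0 1
  i=2: 0 0 0 1 2
  i=3: 0 1 1 2 3
  i=4: 0 1 2 3 4
  i=5: 1 2 3 4 5

hence w(1..5) = (5, 4, 2, 3, 1).

ℓ(w)=9; the 3 essential cells (i,j,r):

[(1, 4, 0), (2, 3, 0), (4, 1, 0)]


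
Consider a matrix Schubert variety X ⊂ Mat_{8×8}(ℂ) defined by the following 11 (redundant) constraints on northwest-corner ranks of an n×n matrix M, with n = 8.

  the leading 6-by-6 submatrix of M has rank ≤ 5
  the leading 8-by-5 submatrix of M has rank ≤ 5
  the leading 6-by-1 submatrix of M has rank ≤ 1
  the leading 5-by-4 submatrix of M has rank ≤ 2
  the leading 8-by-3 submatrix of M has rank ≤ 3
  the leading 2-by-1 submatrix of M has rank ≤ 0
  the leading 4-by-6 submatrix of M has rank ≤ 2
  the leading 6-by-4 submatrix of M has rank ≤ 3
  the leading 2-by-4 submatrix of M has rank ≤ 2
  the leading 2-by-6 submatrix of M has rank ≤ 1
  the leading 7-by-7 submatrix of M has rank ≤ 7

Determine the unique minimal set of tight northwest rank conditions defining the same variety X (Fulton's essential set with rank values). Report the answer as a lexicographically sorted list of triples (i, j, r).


Recovering R(i,j) via the rank-extension bound from the 11 conditions:

  i=1: 0 1 1 1 1 1 1 1
  i=2: 0 1 1 1 1 1 2 2
  i=3: 1 2 2 2 2 2 3 3
  i=4: 1 2 2 2 2 2 3 4
  i=5: 1 2 2 2 3 3 4 5
  i=6: 1 2 3 3 4 4 5 6
  i=7: 1 2 3 4 5 5 6 7
  i=8: 1 2 3 4 5 6 7 8

giving w = (2, 7, 1, 8, 5, 3, 4, 6) via Δ²R.

ℓ(w)=12; the 4 essential cells (i,j,r):

[(2, 1, 0), (2, 6, 1), (4, 6, 2), (5, 4, 2)]


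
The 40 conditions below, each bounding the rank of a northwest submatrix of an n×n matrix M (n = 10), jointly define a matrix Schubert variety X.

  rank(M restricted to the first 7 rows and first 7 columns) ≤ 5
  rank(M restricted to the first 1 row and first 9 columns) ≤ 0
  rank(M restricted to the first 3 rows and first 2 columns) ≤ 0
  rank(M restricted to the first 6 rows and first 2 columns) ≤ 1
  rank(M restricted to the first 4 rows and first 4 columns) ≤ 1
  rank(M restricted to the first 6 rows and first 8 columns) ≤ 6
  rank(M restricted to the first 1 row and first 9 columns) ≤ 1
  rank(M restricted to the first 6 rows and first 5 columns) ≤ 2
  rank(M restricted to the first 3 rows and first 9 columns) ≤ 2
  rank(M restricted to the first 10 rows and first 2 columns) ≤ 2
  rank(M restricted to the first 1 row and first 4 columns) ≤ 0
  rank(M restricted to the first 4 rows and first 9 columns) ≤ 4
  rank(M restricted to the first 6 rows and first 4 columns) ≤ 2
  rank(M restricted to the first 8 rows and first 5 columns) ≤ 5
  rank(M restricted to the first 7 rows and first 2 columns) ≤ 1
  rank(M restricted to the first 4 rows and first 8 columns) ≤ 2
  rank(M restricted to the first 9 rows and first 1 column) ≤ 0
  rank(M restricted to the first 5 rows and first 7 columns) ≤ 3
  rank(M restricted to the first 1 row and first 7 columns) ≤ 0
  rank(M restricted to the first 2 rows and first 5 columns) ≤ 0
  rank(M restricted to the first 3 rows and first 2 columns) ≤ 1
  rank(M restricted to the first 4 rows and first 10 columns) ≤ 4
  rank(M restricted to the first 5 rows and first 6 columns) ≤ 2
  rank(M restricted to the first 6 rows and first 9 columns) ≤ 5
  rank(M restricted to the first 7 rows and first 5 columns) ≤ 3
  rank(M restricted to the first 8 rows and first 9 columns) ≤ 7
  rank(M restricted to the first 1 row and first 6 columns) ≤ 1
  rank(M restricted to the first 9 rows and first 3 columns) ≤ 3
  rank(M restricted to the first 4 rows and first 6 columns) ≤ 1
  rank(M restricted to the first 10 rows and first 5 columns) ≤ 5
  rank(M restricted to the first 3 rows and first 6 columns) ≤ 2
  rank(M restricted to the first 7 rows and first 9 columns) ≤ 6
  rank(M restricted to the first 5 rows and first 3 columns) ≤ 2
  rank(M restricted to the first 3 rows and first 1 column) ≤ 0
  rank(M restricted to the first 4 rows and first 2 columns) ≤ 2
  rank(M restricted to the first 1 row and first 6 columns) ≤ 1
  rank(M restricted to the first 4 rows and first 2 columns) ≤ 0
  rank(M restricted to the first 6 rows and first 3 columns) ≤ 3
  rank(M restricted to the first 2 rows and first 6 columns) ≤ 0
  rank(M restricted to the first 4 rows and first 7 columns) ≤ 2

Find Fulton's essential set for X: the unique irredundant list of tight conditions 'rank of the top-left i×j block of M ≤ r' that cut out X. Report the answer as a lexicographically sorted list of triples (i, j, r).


The tightest implied rank at each (i,j), from the 40 conditions:

  i=1: 0, 0, 0, 0, 0, 0, 0, 0, 0, 1
  i=2: 0, 0, 0, 0, 0, 0, 1, 1, 1, 2
  i=3: 0, 0, 1, 1, 1, 1, 2, 2, 2, 3
  i=4: 0, 0, 1, 1, 1, 1, 2, 2, 3, 4
  i=5: 0, 1, 2, 2, 2, 2, 3, 3, 4, 5
  i=6: 0, 1, 2, 2, 2, 3, 4, 4, 5, 6
  i=7: 0, 1, 2, 3, 3, 4, 5, 5, 6, 7
  i=8: 0, 1, 2, 3, 4, 5, 6, 6, 7, 8
  i=9: 0, 1, 2, 3, 4, 5, 6, 7, 8, 9
  i=10: 1, 2, 3, 4, 5, 6, 7, 8, 9, 10

giving w = (10, 7, 3, 9, 2, 6, 4, 5, 8, 1) via Δ²R.

Rothe diagram D(w) (30 cells), 7 SE-corners (essential conditions):

[(1, 9, 0), (2, 6, 0), (4, 2, 0), (4, 6, 1), (4, 8, 2), (6, 5, 2), (9, 1, 0)]


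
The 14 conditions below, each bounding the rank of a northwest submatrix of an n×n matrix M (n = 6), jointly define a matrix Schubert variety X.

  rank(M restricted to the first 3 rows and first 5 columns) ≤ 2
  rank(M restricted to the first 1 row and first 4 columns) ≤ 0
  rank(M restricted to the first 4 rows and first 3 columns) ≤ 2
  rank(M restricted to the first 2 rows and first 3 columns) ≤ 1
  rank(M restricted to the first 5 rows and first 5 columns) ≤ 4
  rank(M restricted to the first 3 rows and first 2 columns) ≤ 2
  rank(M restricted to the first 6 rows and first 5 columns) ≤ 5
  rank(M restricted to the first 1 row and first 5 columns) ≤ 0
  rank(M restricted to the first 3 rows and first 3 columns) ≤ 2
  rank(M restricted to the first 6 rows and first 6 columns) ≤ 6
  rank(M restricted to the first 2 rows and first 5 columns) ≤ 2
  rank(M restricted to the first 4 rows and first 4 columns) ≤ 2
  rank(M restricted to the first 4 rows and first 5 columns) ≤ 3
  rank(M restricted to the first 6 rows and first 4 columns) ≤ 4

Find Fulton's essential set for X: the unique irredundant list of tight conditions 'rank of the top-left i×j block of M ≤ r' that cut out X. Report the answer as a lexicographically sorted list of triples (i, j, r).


Rank table r_w(6×6) implied by the 14 constraints:

  R[1]: 0 | 0 | 0 | 0 | 0 | 1
  R[2]: 1 | 1 | 1 | 1 | 1 | 2
  R[3]: 1 | 2 | 2 | 2 | 2 | 3
  R[4]: 1 | 2 | 2 | 2 | 3 | 4
  R[5]: 1 | 2 | 3 | 3 | 4 | 5
  R[6]: 1 | 2 | 3 | 4 | 5 | 6

the unique w with this rank table is (6, 1, 2, 5, 3, 4).

ℓ(w)=7; the 2 essential cells (i,j,r):

[(1, 5, 0), (4, 4, 2)]


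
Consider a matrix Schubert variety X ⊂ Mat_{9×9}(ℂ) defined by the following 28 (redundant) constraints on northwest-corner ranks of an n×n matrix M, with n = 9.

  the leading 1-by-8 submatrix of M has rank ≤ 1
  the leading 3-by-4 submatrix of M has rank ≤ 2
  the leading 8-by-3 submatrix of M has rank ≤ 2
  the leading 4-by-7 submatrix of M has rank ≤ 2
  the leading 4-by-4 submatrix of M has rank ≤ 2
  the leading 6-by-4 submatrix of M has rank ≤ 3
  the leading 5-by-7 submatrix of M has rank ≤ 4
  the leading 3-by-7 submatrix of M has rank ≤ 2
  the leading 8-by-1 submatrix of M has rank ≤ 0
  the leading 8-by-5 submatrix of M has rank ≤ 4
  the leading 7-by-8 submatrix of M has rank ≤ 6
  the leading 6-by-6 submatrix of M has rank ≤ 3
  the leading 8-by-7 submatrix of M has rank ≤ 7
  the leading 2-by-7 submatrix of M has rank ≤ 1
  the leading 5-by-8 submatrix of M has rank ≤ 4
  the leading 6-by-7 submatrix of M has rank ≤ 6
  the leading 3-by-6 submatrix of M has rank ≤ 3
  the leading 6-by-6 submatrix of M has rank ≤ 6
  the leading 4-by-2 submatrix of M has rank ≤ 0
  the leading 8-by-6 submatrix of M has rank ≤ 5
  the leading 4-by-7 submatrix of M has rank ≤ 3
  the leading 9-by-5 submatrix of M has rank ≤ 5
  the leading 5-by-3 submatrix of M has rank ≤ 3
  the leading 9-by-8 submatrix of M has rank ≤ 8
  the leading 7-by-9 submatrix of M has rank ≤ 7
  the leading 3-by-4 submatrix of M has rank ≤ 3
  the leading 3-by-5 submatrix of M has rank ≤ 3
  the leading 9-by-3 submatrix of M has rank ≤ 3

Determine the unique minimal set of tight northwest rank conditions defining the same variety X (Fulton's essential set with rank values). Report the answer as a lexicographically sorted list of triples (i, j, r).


Computing R[i][j] = min implied NW-rank bound (n=9, 28 conditions):

  i=1: 0  0  1  1  1  1  1  1  1
  i=2: 0  0  1  1  1  1  1  2  2
  i=3: 0  0  1  2  2  2  2  3  3
  i=4: 0  0  1  2  2  2  2  3  4
  i=5: 0  1  2  3  3  3  3  4  5
  i=6: 0  1  2  3  3  3  4  5  6
  i=7: 0  1  2  3  4  4  5  6  7
  i=8: 0  1  2  3  4  5  6  7  8
  i=9: 1  2  3  4  5  6  7  8  9

second differences of R give the permutation w = (3, 8, 4, 9, 2, 7, 5, 6, 1).

|D(w)|=21, |Ess(w)|=5:

[(2, 7, 1), (4, 2, 0), (4, 7, 2), (6, 6, 3), (8, 1, 0)]


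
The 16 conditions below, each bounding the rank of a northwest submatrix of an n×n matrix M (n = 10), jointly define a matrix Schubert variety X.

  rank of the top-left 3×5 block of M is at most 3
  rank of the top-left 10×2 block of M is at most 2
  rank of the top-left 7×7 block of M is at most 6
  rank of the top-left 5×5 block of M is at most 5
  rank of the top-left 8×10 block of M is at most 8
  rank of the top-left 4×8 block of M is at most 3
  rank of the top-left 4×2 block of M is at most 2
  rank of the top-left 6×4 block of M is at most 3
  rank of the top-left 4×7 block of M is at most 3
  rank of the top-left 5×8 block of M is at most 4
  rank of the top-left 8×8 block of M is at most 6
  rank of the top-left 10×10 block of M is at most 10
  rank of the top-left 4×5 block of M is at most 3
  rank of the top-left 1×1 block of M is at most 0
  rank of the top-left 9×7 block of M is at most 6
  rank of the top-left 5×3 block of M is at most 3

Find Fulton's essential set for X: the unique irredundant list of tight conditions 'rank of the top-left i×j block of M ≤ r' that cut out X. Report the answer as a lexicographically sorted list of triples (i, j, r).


Recovering R(i,j) via the rank-extension bound from the 16 conditions:

  0  1  1  1  1  1  1  1  1  1
  1  2  2  2  2  2  2  2  2  2
  1  2  3  3  3  3  3  3  3  3
  1  2  3  3  3  3  3  3  4  4
  1  2  3  3  4  4  4  4  5  5
  1  2  3  3  4  5  5  5  6  6
  1  2  3  4  5  6  6  6  7  7
  1  2  3  4  5  6  6  6  7  8
  1  2  3  4  5  6  6  7  8  9
  1  2  3  4  5  6  7  8  9  10

giving w = (2, 1, 3, 9, 5, 6, 4, 10, 8, 7) via Δ²R.

Rothe diagram D(w) (11 cells), 5 SE-corners (essential conditions):

[(1, 1, 0), (4, 8, 3), (6, 4, 3), (8, 8, 6), (9, 7, 6)]


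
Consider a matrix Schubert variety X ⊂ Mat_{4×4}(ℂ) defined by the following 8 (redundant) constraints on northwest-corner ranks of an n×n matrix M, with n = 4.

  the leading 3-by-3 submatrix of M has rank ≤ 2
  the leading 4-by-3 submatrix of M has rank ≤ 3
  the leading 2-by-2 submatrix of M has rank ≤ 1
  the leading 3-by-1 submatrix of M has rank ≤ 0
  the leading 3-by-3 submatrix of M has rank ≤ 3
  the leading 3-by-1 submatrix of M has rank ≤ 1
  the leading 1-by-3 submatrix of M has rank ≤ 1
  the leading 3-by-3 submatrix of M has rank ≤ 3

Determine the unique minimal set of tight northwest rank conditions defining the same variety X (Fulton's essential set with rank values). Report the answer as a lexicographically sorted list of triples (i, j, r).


Computing R[i][j] = min implied NW-rank bound (n=4, 8 conditions):

  0  1  1  1
  0  1  2  2
  0  1  2  3
  1  2  3  4

giving w = (2, 3, 4, 1) via Δ²R.

ℓ(w)=3; the 1 essential cell (i,j,r):

[(3, 1, 0)]


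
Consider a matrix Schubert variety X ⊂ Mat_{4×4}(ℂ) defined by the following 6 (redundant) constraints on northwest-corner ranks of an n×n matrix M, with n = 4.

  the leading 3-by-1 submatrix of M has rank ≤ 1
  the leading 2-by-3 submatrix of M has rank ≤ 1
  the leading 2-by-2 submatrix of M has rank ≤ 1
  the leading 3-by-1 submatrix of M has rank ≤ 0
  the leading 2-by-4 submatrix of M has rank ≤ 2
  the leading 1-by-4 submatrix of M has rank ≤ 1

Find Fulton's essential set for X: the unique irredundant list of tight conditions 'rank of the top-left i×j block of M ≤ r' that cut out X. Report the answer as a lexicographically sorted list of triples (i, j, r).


The tightest implied rank at each (i,j), from the 6 conditions:

  row 1: 0  1  1  1
  row 2: 0  1  1  2
  row 3: 0  1  2  3
  row 4: 1  2  3  4

hence w(1..4) = (2, 4, 3, 1).

Fulton essential set (2 of the 4 Rothe cells):

[(2, 3, 1), (3, 1, 0)]


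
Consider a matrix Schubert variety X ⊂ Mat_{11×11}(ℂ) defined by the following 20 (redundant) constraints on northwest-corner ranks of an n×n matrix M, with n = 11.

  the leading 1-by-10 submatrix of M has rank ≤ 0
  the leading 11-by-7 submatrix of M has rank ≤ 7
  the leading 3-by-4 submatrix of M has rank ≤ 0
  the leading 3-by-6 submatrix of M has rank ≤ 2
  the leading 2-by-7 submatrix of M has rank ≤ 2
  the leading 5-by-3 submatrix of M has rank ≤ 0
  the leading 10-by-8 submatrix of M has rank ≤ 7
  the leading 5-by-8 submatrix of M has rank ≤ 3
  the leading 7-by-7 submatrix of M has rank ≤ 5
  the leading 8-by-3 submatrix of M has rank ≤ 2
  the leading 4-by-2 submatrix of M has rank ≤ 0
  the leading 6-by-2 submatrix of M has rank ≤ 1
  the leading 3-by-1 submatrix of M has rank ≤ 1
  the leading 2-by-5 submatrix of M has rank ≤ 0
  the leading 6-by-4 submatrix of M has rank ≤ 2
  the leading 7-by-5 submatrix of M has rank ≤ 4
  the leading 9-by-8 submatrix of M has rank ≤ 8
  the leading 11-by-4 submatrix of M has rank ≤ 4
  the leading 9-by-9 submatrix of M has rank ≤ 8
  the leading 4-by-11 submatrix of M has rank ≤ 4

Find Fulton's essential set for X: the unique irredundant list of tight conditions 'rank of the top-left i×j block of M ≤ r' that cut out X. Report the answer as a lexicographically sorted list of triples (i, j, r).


Computing R[i][j] = min implied NW-rank bound (n=11, 20 conditions):

  0, 0, 0, 0, 0, 0, 0, 0, 0, 0, 1
  0, 0, 0, 0, 0, 1, 1, 1, 1, 1, 2
  0, 0, 0, 0, 1, 2, 2, 2, 2, 2, 3
  0, 0, 0, 1, 2, 3, 3, 3, 3, 3, 4
  0, 0, 0, 1, 2, 3, 3, 3, 4, 4, 5
  1, 1, 1, 2, 3, 4, 4, 4, 5, 5, 6
  1, 2, 2, 3, 4, 5, 5, 5, 6, 6, 7
  1, 2, 2, 3, 4, 5, 6, 6, 7, 7, 8
  1, 2, 3, 4, 5, 6, 7, 7, 8, 8, 9
  1, 2, 3, 4, 5, 6, 7, 7, 8, 9, 10
  1, 2, 3, 4, 5, 6, 7, 8, 9, 10, 11

giving w = (11, 6, 5, 4, 9, 1, 2, 7, 3, 10, 8) via Δ²R.

7 SE-corners of the 29-cell Rothe diagram give Ess(w):

[(1, 10, 0), (2, 5, 0), (3, 4, 0), (5, 3, 0), (5, 8, 3), (8, 3, 2), (10, 8, 7)]


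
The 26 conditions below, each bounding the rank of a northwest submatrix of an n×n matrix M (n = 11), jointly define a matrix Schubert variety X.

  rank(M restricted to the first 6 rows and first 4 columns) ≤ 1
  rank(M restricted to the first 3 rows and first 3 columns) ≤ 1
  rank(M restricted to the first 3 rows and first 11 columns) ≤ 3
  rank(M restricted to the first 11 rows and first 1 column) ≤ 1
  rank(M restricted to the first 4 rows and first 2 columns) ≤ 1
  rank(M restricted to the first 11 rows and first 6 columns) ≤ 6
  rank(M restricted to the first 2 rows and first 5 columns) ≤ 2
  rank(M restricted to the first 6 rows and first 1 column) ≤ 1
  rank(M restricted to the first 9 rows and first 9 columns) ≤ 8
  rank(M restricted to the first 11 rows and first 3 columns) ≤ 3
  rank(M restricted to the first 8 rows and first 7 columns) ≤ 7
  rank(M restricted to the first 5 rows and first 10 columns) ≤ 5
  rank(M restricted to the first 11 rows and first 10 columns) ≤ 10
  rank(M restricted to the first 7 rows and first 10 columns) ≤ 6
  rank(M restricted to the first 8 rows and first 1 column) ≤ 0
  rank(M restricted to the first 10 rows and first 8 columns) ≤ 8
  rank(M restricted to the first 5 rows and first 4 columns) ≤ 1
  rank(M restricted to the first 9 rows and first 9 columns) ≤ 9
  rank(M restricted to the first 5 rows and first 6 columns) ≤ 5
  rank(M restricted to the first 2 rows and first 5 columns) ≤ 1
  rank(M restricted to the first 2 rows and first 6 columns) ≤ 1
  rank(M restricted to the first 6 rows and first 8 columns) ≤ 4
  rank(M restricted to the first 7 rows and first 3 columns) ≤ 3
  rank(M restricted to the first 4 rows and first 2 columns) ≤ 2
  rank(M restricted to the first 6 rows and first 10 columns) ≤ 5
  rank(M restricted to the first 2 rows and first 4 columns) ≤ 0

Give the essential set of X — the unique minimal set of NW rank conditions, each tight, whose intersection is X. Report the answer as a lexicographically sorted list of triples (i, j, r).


Reconstructing r_w from the 26 given conditions:

  row 1: 0 | 0 | 0 | 0 | 1 | 1 | 1 | 1 | 1 | 1 | 1
  row 2: 0 | 0 | 0 | 0 | 1 | 1 | 2 | 2 | 2 | 2 | 2
  row 3: 0 | 1 | 1 | 1 | 2 | 2 | 3 | 3 | 3 | 3 | 3
  row 4: 0 | 1 | 1 | 1 | 2 | 3 | 4 | 4 | 4 | 4 | 4
  row 5: 0 | 1 | 1 | 1 | 2 | 3 | 4 | 4 | 5 | 5 | 5
  row 6: 0 | 1 | 1 | 1 | 2 | 3 | 4 | 4 | 5 | 5 | 6
  row 7: 0 | 1 | 2 | 2 | 3 | 4 | 5 | 5 | 6 | 6 | 7
  row 8: 0 | 1 | 2 | 3 | 4 | 5 | 6 | 6 | 7 | 7 | 8
  row 9: 1 | 2 | 3 | 4 | 5 | 6 | 7 | 7 | 8 | 8 | 9
  row 10: 1 | 2 | 3 | 4 | 5 | 6 | 7 | 8 | 9 | 9 | 10
  row 11: 1 | 2 | 3 | 4 | 5 | 6 | 7 | 8 | 9 | 10 | 11

hence w(1..11) = (5, 7, 2, 6, 9, 11, 3, 4, 1, 8, 10).

|D(w)|=24, |Ess(w)|=6:

[(2, 4, 0), (2, 6, 1), (6, 4, 1), (6, 8, 4), (6, 10, 5), (8, 1, 0)]


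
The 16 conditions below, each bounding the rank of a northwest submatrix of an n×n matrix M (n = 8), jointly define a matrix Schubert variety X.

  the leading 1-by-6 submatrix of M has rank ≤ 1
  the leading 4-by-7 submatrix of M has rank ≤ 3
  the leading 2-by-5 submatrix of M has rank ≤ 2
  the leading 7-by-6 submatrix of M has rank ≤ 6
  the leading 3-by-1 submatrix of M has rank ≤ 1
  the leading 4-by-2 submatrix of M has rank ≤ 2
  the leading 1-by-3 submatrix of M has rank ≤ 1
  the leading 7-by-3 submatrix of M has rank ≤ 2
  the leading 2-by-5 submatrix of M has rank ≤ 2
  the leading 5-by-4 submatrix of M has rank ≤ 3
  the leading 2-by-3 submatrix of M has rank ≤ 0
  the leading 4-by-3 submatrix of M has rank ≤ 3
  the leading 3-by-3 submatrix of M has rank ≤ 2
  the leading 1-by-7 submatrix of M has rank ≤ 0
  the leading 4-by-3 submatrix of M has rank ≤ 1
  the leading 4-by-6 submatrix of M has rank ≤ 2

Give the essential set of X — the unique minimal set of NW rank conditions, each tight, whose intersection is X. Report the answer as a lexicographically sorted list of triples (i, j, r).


The tightest implied rank at each (i,j), from the 16 conditions:

  row 1: 0, 0, 0, 0, 0, 0, 0, 1
  row 2: 0, 0, 0, 1, 1, 1, 1, 2
  row 3: 1, 1, 1, 2, 2, 2, 2, 3
  row 4: 1, 1, 1, 2, 2, 2, 3, 4
  row 5: 1, 2, 2, 3, 3, 3, 4, 5
  row 6: 1, 2, 2, 3, 4, 4, 5, 6
  row 7: 1, 2, 2, 3, 4, 5, 6, 7
  row 8: 1, 2, 3, 4, 5, 6, 7, 8

the unique w with this rank table is (8, 4, 1, 7, 2, 5, 6, 3).

D(w) has 16 cells with 5 SE-corners; essential set:

[(1, 7, 0), (2, 3, 0), (4, 3, 1), (4, 6, 2), (7, 3, 2)]


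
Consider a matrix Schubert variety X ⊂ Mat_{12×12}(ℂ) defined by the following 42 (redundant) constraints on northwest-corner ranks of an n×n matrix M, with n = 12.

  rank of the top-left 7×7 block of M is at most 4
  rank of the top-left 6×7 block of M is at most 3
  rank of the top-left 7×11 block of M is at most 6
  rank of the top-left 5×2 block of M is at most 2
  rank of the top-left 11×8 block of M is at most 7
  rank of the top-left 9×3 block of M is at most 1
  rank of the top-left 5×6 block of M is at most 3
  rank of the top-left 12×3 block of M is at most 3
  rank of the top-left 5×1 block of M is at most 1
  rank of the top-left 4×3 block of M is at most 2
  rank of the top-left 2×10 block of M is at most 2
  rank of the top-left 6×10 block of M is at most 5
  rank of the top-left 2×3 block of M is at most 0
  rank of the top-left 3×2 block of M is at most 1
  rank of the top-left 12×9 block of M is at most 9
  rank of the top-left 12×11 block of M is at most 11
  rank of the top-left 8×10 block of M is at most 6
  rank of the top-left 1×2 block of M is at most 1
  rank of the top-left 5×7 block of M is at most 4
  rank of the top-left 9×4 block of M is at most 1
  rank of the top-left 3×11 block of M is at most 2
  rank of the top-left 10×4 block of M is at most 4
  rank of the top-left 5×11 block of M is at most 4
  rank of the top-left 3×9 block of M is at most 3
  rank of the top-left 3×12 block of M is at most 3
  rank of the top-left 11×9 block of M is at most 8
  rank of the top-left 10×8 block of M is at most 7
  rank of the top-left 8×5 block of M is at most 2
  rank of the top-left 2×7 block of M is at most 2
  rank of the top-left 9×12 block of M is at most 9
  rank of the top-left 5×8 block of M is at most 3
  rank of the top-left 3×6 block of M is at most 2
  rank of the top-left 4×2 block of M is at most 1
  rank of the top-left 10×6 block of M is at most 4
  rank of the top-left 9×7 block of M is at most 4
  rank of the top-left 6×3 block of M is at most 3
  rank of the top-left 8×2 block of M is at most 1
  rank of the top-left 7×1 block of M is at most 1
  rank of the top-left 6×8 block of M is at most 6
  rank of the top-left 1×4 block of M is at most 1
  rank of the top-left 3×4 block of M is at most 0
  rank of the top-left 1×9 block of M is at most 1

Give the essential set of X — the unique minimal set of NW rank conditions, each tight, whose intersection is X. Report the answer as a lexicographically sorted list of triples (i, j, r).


The tightest implied rank at each (i,j), from the 42 conditions:

  row 1: 0, 0, 0, 0, 1, 1, 1, 1, 1, 1, 1, 1
  row 2: 0, 0, 0, 0, 1, 2, 2, 2, 2, 2, 2, 2
  row 3: 0, 0, 0, 0, 1, 2, 2, 2, 2, 2, 2, 3
  row 4: 1, 1, 1, 1, 2, 3, 3, 3, 3, 3, 3, 4
  row 5: 1, 1, 1, 1, 2, 3, 3, 3, 4, 4, 4, 5
  row 6: 1, 1, 1, 1, 2, 3, 3, 4, 5, 5, 5, 6
  row 7: 1, 1, 1, 1, 2, 3, 4, 5, 6, 6, 6, 7
  row 8: 1, 1, 1, 1, 2, 3, 4, 5, 6, 6, 7, 8
  row 9: 1, 1, 1, 1, 2, 3, 4, 5, 6, 7, 8, 9
  row 10: 1, 2, 2, 2, 3, 4, 5, 6, 7, 8, 9, 10
  row 11: 1, 2, 3, 3, 4, 5, 6, 7, 8, 9, 10, 11
  row 12: 1, 2, 3, 4, 5, 6, 7, 8, 9, 10, 11, 12

reading off 1-entries of Δ²R: w = (5, 6, 12, 1, 9, 8, 7, 11, 10, 2, 3, 4).

Fulton essential set (6 of the 36 Rothe cells):

[(3, 4, 0), (3, 11, 2), (5, 8, 3), (6, 7, 3), (8, 10, 6), (9, 4, 1)]


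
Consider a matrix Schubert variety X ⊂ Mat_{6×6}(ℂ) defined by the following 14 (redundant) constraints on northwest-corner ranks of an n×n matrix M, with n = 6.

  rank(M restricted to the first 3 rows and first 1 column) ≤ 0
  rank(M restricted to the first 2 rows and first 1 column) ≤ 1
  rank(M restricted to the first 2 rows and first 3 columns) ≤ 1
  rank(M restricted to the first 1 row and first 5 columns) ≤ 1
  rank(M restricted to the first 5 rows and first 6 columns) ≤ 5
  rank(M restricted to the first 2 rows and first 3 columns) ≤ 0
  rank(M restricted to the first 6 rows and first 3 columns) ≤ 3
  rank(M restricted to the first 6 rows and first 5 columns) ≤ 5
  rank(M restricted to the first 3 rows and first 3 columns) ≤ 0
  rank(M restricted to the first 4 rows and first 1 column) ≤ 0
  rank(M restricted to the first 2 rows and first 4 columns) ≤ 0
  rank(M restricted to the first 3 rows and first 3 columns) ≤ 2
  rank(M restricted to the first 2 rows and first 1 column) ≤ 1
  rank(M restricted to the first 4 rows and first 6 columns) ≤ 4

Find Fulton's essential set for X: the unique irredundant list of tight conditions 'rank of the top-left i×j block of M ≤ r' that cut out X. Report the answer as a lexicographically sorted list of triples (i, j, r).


Recovering R(i,j) via the rank-extension bound from the 14 conditions:

  0, 0, 0, 0, 1, 1
  0, 0, 0, 0, 1, 2
  0, 0, 0, 1, 2, 3
  0, 1, 1, 2, 3, 4
  1, 2, 2, 3, 4, 5
  1, 2, 3, 4, 5, 6

reading off 1-entries of Δ²R: w = (5, 6, 4, 2, 1, 3).

D(w) has 12 cells with 3 SE-corners; essential set:

[(2, 4, 0), (3, 3, 0), (4, 1, 0)]


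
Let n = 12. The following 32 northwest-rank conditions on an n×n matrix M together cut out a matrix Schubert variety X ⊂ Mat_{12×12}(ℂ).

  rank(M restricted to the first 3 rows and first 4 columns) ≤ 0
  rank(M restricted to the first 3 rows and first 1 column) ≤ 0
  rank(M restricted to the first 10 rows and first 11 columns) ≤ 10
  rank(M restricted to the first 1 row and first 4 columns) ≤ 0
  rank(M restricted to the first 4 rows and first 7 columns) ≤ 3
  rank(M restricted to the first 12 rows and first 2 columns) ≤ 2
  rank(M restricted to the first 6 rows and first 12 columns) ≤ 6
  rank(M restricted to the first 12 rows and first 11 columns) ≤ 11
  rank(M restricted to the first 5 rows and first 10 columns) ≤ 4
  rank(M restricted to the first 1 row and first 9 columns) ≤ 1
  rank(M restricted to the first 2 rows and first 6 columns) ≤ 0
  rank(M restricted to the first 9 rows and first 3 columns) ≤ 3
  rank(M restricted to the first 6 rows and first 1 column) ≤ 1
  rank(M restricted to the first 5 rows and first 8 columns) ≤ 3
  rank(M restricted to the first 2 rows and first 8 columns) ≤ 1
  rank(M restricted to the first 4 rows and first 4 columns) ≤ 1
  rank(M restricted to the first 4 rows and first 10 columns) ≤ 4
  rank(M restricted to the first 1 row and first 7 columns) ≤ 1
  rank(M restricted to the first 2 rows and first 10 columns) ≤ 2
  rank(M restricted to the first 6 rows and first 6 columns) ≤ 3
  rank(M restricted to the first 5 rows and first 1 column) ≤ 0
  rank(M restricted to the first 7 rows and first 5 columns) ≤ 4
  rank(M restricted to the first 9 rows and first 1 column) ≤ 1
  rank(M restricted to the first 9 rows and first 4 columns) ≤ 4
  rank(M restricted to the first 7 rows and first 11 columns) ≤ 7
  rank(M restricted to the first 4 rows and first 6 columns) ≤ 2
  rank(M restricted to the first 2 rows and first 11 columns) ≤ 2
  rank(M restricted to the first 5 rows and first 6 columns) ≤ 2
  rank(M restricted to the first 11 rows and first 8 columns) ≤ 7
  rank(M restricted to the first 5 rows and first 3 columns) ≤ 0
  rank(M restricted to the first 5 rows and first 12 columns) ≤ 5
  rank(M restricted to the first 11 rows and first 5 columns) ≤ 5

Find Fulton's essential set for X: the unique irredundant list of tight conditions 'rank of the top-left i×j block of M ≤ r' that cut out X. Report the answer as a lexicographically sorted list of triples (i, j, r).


Recovering R(i,j) via the rank-extension bound from the 32 conditions:

  R[1]: 0, 0, 0, 0, 0, 0, 1, 1, 1, 1, 1, 1
  R[2]: 0, 0, 0, 0, 0, 0, 1, 1, 2, 2, 2, 2
  R[3]: 0, 0, 0, 0, 1, 1, 2, 2, 3, 3, 3, 3
  R[4]: 0, 0, 0, 1, 2, 2, 3, 3, 4, 4, 4, 4
  R[5]: 0, 0, 0, 1, 2, 2, 3, 3, 4, 4, 5, 5
  R[6]: 1, 1, 1, 2, 3, 3, 4, 4, 5, 5, 6, 6
  R[7]: 1, 2, 2, 3, 4, 4, 5, 5, 6, 6, 7, 7
  R[8]: 1, 2, 3, 4, 5, 5, 6, 6, 7, 7, 8, 8
  R[9]: 1, 2, 3, 4, 5, 6, 7, 7, 8, 8, 9, 9
  R[10]: 1, 2, 3, 4, 5, 6, 7, 7, 8, 9, 10, 10
  R[11]: 1, 2, 3, 4, 5, 6, 7, 7, 8, 9, 10, 11
  R[12]: 1, 2, 3, 4, 5, 6, 7, 8, 9, 10, 11, 12

reading off 1-entries of Δ²R: w = (7, 9, 5, 4, 11, 1, 2, 3, 6, 10, 12, 8).

|D(w)|=28, |Ess(w)|=8:

[(2, 6, 0), (2, 8, 1), (3, 4, 0), (5, 3, 0), (5, 6, 2), (5, 8, 3), (5, 10, 4), (11, 8, 7)]


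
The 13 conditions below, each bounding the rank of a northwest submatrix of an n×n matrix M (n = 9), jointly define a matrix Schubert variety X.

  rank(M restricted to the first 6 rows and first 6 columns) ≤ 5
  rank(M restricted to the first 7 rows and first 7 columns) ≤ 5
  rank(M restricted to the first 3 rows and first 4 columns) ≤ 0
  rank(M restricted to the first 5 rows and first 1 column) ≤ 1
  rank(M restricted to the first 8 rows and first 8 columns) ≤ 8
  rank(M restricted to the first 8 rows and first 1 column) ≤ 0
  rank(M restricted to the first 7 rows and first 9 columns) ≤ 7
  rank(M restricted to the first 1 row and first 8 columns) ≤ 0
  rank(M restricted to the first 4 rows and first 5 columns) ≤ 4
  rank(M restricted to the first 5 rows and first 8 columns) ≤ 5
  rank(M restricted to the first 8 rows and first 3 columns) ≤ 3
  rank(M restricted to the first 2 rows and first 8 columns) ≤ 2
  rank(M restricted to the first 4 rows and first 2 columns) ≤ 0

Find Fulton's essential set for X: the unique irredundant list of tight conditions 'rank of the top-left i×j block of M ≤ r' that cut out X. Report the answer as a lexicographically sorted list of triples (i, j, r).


Computing R[i][j] = min implied NW-rank bound (n=9, 13 conditions):

  0, 0, 0, 0, 0, 0, 0, 0, 1
  0, 0, 0, 0, 1, 1, 1, 1, 2
  0, 0, 0, 0, 1, 2, 2, 2, 3
  0, 0, 1, 1, 2, 3, 3, 3, 4
  0, 1, 2, 2, 3, 4, 4, 4, 5
  0, 1, 2, 3, 4, 5, 5, 5, 6
  0, 1, 2, 3, 4, 5, 5, 6, 7
  0, 1, 2, 3, 4, 5, 6, 7, 8
  1, 2, 3, 4, 5, 6, 7, 8, 9

so w = (9, 5, 6, 3, 2, 4, 8, 7, 1).

5 SE-corners of the 23-cell Rothe diagram give Ess(w):

[(1, 8, 0), (3, 4, 0), (4, 2, 0), (7, 7, 5), (8, 1, 0)]


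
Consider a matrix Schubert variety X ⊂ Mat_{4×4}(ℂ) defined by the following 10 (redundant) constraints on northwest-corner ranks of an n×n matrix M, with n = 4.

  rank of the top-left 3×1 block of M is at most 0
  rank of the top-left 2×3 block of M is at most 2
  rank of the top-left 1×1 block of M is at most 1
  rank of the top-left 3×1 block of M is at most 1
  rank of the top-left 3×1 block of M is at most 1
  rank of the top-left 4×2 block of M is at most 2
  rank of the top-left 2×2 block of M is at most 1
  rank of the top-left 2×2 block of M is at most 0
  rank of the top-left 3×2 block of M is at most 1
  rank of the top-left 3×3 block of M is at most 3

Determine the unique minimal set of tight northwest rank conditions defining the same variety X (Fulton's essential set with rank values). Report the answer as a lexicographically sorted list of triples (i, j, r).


Propagating the 10 rank bounds to every northwest block:

  R[1]: 0 | 0 | 1 | 1
  R[2]: 0 | 0 | 1 | 2
  R[3]: 0 | 1 | 2 | 3
  R[4]: 1 | 2 | 3 | 4

hence w(1..4) = (3, 4, 2, 1).

|D(w)|=5, |Ess(w)|=2:

[(2, 2, 0), (3, 1, 0)]


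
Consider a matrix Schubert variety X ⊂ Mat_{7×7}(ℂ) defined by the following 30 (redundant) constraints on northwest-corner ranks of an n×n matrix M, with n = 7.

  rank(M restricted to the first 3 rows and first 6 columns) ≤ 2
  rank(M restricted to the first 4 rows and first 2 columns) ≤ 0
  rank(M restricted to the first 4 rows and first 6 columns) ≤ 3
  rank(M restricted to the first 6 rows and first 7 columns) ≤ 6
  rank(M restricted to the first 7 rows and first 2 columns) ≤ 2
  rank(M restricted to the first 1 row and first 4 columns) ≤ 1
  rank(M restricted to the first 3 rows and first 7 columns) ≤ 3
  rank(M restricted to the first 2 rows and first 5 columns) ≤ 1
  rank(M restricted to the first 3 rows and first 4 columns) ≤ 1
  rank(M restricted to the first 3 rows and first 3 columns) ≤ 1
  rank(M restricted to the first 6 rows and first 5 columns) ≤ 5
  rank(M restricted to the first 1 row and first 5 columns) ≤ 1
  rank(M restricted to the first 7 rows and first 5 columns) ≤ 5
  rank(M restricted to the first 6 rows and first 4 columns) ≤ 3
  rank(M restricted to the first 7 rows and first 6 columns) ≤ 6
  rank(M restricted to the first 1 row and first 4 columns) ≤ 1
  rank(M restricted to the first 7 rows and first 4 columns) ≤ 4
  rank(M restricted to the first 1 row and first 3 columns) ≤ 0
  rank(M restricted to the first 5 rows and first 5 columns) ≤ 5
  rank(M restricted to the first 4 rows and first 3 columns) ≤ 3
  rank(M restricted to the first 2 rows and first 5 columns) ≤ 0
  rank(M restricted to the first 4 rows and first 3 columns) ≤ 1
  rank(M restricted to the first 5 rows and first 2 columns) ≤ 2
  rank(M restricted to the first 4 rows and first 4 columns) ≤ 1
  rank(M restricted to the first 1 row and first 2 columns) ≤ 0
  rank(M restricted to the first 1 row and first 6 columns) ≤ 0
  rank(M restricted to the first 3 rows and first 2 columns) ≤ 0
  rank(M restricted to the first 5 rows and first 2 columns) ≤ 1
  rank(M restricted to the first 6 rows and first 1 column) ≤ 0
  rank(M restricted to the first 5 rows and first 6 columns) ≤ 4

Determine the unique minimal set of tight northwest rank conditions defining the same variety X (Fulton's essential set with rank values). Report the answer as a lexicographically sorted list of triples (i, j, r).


Rank table r_w(7×7) implied by the 30 constraints:

  i=1: 0, 0, 0, 0, 0, 0, 1
  i=2: 0, 0, 0, 0, 0, 1, 2
  i=3: 0, 0, 1, 1, 1, 2, 3
  i=4: 0, 0, 1, 1, 2, 3, 4
  i=5: 0, 1, 2, 2, 3, 4, 5
  i=6: 0, 1, 2, 3, 4, 5, 6
  i=7: 1, 2, 3, 4, 5, 6, 7

hence w(1..7) = (7, 6, 3, 5, 2, 4, 1).

5 SE-corners of the 18-cell Rothe diagram give Ess(w):

[(1, 6, 0), (2, 5, 0), (4, 2, 0), (4, 4, 1), (6, 1, 0)]


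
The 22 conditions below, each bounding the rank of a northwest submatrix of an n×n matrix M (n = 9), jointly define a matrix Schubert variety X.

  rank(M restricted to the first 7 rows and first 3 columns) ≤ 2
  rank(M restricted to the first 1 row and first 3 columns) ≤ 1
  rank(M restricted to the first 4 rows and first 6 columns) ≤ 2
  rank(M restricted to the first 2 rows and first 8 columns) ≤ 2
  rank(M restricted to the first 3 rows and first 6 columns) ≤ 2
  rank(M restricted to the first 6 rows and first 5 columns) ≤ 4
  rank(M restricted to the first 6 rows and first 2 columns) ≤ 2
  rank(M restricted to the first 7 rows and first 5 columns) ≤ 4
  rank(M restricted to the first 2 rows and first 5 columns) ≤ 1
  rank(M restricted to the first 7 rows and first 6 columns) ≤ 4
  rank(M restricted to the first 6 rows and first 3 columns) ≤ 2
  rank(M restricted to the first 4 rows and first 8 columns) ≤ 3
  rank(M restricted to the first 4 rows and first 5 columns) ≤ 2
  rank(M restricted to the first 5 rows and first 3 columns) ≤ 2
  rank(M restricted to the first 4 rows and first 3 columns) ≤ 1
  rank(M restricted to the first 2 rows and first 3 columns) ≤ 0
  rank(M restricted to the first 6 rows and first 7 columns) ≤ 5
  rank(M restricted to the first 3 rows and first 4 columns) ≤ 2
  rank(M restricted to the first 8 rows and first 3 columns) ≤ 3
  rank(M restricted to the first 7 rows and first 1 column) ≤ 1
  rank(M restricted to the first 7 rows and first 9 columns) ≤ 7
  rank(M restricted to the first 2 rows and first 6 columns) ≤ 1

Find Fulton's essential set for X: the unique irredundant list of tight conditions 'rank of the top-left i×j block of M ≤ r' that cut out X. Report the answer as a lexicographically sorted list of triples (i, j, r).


The tightest implied rank at each (i,j), from the 22 conditions:

  0  0  0  1  1  1  1  1  1
  0  0  0  1  1  1  2  2  2
  1  1  1  2  2  2  3  3  3
  1  1  1  2  2  2  3  3  4
  1  2  2  3  3  3  4  4  5
  1  2  2  3  4  4  5  5  6
  1  2  2  3  4  4  5  6  7
  1  2  3  4  5  5  6  7  8
  1  2  3  4  5  6  7  8  9

hence w(1..9) = (4, 7, 1, 9, 2, 5, 8, 3, 6).

Fulton essential set (7 of the 16 Rothe cells):

[(2, 3, 0), (2, 6, 1), (4, 3, 1), (4, 6, 2), (4, 8, 3), (7, 3, 2), (7, 6, 4)]


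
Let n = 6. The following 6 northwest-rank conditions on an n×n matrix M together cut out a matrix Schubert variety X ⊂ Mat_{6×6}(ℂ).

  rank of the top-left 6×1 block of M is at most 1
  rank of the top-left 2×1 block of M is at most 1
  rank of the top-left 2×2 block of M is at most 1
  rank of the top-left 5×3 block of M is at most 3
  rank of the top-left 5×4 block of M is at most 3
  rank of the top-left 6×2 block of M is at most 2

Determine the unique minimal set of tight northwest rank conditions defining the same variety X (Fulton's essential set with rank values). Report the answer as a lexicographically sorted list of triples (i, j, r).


Computing R[i][j] = min implied NW-rank bound (n=6, 6 conditions):

  row 1: 1  1  1  1  1  1
  row 2: 1  1  2  2  2  2
  row 3: 1  2  3  3  3  3
  row 4: 1  2  3  3  4  4
  row 5: 1  2  3  3  4  5
  row 6: 1  2  3  4  5  6

the unique w with this rank table is (1, 3, 2, 5, 6, 4).

Fulton essential set (2 of the 3 Rothe cells):

[(2, 2, 1), (5, 4, 3)]


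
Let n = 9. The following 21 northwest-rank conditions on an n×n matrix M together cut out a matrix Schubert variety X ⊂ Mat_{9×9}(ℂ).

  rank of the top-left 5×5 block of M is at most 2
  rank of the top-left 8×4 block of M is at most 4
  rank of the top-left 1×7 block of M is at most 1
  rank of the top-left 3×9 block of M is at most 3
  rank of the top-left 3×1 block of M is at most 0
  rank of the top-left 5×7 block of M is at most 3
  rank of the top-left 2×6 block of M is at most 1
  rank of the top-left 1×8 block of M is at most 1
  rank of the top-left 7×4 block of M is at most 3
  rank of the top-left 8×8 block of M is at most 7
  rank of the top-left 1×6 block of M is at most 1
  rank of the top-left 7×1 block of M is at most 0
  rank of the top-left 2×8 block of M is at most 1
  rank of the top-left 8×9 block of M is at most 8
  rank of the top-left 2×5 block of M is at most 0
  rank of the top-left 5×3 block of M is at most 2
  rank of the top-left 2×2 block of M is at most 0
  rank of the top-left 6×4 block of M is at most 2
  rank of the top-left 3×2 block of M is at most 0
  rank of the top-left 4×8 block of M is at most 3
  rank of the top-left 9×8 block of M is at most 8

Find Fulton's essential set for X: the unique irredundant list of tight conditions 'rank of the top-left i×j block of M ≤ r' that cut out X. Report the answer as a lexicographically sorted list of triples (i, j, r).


Rank table r_w(9×9) implied by the 21 constraints:

  row 1: 0, 0, 0, 0, 0, 1, 1, 1, 1
  row 2: 0, 0, 0, 0, 0, 1, 1, 1, 2
  row 3: 0, 0, 1, 1, 1, 2, 2, 2, 3
  row 4: 0, 1, 2, 2, 2, 3, 3, 3, 4
  row 5: 0, 1, 2, 2, 2, 3, 3, 4, 5
  row 6: 0, 1, 2, 2, 3, 4, 4, 5, 6
  row 7: 0, 1, 2, 3, 4, 5, 5, 6, 7
  row 8: 1, 2, 3, 4, 5, 6, 6, 7, 8
  row 9: 1, 2, 3, 4, 5, 6, 7, 8, 9

giving w = (6, 9, 3, 2, 8, 5, 4, 1, 7) via Δ²R.

ℓ(w)=22; the 7 essential cells (i,j,r):

[(2, 5, 0), (2, 8, 1), (3, 2, 0), (5, 5, 2), (5, 7, 3), (6, 4, 2), (7, 1, 0)]


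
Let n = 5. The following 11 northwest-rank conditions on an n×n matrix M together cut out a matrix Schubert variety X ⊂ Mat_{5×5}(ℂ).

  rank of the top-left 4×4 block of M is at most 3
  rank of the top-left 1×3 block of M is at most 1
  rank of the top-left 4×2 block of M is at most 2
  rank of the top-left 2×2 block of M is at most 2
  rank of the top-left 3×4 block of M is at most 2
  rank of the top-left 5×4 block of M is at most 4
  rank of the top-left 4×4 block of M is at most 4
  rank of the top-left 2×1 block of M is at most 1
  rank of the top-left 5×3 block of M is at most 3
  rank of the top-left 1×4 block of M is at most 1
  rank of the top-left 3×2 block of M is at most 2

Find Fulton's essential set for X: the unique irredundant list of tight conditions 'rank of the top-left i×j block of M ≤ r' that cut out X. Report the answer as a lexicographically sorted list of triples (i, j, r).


Computing R[i][j] = min implied NW-rank bound (n=5, 11 conditions):

  row 1: 1, 1, 1, 1, 1
  row 2: 1, 2, 2, 2, 2
  row 3: 1, 2, 2, 2, 3
  row 4: 1, 2, 3, 3, 4
  row 5: 1, 2, 3, 4, 5

second differences of R give the permutation w = (1, 2, 5, 3, 4).

ℓ(w)=2; the 1 essential cell (i,j,r):

[(3, 4, 2)]
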